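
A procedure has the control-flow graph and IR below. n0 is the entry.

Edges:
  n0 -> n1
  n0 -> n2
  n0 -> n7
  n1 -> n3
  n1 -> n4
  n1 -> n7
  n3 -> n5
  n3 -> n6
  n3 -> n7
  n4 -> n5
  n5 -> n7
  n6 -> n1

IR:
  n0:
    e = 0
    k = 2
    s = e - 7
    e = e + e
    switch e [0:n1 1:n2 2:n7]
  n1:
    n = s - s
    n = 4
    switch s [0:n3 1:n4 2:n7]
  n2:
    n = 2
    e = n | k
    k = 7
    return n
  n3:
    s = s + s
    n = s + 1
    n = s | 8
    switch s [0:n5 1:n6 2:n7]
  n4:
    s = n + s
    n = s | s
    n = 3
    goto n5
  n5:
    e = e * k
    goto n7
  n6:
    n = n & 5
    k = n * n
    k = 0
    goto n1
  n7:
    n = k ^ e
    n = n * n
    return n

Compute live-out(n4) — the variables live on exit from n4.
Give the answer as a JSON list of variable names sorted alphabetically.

Per-block:
  n0: {e,k,s} / ∅
  n1: {n} / {s}
  n2: {e,k,n} / {k}
  n3: {n,s} / {s}
  n4: {n,s} / {n,s}
  n5: {e} / {e,k}
  n6: {k,n} / {n}
  n7: {n} / {e,k}

Live sets:
  n0 li=∅ lo={e,k,s}
  n1 li={e,k,s} lo={e,k,n,s}
  n2 li={k} lo=∅
  n3 li={e,k,s} lo={e,k,n,s}
  n4 li={e,k,n,s} lo={e,k}
  n5 li={e,k} lo={e,k}
  n6 li={e,n,s} lo={e,k,s}
  n7 li={e,k} lo=∅

live-out(n4) = ["e", "k"]

Answer: ["e", "k"]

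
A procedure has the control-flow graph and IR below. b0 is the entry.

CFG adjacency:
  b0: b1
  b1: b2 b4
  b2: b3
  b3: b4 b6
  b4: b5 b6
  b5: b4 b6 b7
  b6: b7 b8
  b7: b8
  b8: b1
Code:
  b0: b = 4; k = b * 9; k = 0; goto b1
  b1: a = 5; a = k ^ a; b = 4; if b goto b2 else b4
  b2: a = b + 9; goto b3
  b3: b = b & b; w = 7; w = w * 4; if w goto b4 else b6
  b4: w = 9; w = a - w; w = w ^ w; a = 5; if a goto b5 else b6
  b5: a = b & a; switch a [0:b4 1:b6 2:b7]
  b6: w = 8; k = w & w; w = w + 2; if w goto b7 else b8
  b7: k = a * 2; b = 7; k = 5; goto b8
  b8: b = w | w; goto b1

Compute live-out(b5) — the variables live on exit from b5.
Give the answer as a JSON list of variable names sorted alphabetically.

Answer: ["a", "b", "w"]

Analysis:
Block summaries:
  b0: {b,k} / ∅
  b1: {a,b} / {k}
  b2: {a} / {b}
  b3: {b,w} / {b}
  b4: {a,w} / {a}
  b5: {a} / {a,b}
  b6: {k,w} / ∅
  b7: {b,k} / {a}
  b8: {b} / {w}

Liveness:
  live b0: ∅→{k}
  live b1: {k}→{a,b}
  live b2: {b}→{a,b}
  live b3: {a,b}→{a,b}
  live b4: {a,b}→{a,b,w}
  live b5: {a,b,w}→{a,b,w}
  live b6: {a}→{a,k,w}
  live b7: {a,w}→{k,w}
  live b8: {k,w}→{k}

live-out(b5) = ["a", "b", "w"]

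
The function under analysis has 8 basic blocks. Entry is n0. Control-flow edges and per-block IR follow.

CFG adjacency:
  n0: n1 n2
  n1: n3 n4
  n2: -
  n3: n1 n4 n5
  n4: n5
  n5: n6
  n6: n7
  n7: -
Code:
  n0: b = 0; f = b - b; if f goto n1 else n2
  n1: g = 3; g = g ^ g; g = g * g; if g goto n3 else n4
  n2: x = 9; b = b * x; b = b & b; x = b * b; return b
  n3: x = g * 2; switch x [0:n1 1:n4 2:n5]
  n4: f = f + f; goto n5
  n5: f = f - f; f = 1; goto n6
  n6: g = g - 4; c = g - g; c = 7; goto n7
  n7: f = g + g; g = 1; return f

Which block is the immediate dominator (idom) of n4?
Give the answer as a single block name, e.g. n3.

Answer: n1

Working:
idom tree: n1←n0 n2←n0 n3←n1 n4←n1 n5←n1 n6←n5 n7←n6
Dom at joins:
  n1: preds {n0,n3}: {n0} ∩ {n0,n1,n3} = {n0}; idom=n0
  n4: preds {n1,n3}: {n0,n1} ∩ {n0,n1,n3} = {n0,n1}; idom=n1
  n5: preds {n3,n4}: {n0,n1,n3} ∩ {n0,n1,n4} = {n0,n1}; idom=n1

idom(n4) = n1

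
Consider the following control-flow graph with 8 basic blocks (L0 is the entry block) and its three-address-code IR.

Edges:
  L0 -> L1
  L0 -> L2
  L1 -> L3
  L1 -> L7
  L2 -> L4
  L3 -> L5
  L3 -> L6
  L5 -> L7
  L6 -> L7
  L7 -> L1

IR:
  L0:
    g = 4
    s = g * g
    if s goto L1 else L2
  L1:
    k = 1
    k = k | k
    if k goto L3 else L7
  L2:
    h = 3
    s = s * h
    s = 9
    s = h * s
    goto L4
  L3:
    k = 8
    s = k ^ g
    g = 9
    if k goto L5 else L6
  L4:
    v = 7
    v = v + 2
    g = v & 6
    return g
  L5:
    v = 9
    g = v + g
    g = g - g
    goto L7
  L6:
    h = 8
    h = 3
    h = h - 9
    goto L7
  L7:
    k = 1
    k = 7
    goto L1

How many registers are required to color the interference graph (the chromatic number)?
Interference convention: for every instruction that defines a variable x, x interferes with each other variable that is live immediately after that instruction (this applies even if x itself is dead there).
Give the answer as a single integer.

Answer: 3

Analysis:
def/use:
  L0: {g,s} / ∅
  L1: {k} / ∅
  L2: {h,s} / {s}
  L3: {g,k,s} / {g}
  L4: {g,v} / ∅
  L5: {g,v} / {g}
  L6: {h} / ∅
  L7: {k} / ∅

Backward fixpoint:
  live L0: ∅→{g,s}
  live L1: {g}→{g}
  live L2: {s}→∅
  live L3: {g}→{g}
  live L4: ∅→∅
  live L5: {g}→{g}
  live L6: {g}→{g}
  live L7: {g}→{g}

Conflict graph:
  g: {h,k,s,v}
  h: {g,s}
  k: {g,s}
  s: {g,h,k}
  v: {g}

Colouring:
  lower bound: {g,h,s} mutually conflict ⇒ χ ≥ 3
  assign g→r0 h→r2 k→r2 s→r1 v→r1 — no edge inside a register ⇒ χ ≤ 3
  χ = 3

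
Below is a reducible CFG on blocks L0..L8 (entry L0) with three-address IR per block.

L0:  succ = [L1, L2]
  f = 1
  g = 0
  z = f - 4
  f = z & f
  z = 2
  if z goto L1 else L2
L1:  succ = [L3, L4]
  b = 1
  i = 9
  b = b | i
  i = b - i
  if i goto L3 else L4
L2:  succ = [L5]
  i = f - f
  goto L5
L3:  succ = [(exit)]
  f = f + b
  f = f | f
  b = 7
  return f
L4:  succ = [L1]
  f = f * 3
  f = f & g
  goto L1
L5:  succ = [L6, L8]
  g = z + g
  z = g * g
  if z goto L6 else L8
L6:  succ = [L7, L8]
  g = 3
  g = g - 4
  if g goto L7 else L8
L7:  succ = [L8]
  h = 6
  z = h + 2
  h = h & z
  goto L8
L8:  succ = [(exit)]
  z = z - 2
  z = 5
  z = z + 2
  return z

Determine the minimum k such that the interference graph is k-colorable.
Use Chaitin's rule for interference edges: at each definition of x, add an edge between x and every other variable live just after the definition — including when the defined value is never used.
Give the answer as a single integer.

Block summaries:
  L0: {f,g,z} / ∅
  L1: {b,i} / ∅
  L2: {i} / {f}
  L3: {b,f} / {b,f}
  L4: {f} / {f,g}
  L5: {g,z} / {g,z}
  L6: {g} / ∅
  L7: {h,z} / ∅
  L8: {z} / {z}

Live sets:
  L0: in=∅ out={f,g,z}
  L1: in={f,g} out={b,f,g}
  L2: in={f,g,z} out={g,z}
  L3: in={b,f} out=∅
  L4: in={f,g} out={f,g}
  L5: in={g,z} out={z}
  L6: in={z} out={z}
  L7: in=∅ out={z}
  L8: in={z} out=∅

Interfere edges:
  b↔{f,g,i}
  f↔{b,g,i,z}
  g↔{b,f,i,z}
  h↔{z}
  i↔{b,f,g,z}
  z↔{f,g,h,i}

Colouring:
  clique {b,f,g,i} ⇒ need ≥ 4
  4-colouring: R0={f,h}  R1={g}  R2={i}  R3={b,z}
  χ = 4

Answer: 4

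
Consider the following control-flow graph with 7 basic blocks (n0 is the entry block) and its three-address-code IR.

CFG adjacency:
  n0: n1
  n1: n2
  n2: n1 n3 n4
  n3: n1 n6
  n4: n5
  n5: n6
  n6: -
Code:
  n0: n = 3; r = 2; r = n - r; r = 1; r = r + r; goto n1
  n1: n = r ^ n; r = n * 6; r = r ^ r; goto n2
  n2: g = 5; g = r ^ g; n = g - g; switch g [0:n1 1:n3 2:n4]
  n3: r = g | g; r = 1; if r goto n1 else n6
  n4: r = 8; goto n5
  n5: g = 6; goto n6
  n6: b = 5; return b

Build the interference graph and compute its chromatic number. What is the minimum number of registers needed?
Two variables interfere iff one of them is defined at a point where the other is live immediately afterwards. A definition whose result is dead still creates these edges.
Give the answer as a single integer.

Answer: 3

Derivation:
Per-block:
  n0: {n,r} / ∅
  n1: {n,r} / {n,r}
  n2: {g,n} / {r}
  n3: {r} / {g}
  n4: {r} / ∅
  n5: {g} / ∅
  n6: {b} / ∅

Backward fixpoint:
  live n0: ∅→{n,r}
  live n1: {n,r}→{r}
  live n2: {r}→{g,n,r}
  live n3: {g,n}→{n,r}
  live n4: ∅→∅
  live n5: ∅→∅
  live n6: ∅→∅

Conflict graph:
  b: ∅
  g: {n,r}
  n: {g,r}
  r: {g,n}

Colouring:
  clique {g,n,r} ⇒ need ≥ 3
  3-colouring: c0={b,g}  c1={n}  c2={r}
  χ = 3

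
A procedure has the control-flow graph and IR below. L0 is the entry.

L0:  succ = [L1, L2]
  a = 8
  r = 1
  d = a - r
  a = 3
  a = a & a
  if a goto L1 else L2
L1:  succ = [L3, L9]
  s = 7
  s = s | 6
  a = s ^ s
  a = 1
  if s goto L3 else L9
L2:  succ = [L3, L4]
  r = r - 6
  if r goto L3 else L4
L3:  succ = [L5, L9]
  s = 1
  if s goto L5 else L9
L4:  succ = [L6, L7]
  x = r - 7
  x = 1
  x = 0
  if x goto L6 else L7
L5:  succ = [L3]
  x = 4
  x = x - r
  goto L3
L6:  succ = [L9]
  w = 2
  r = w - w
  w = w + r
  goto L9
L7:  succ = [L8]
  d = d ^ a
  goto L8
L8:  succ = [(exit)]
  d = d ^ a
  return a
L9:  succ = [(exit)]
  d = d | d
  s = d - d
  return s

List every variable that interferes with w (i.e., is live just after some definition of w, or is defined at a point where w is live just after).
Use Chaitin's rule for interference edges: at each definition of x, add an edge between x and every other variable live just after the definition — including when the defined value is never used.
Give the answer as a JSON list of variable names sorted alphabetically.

def/use:
  L0: def={a,d,r} ue=∅
  L1: def={a,s} ue=∅
  L2: def={r} ue={r}
  L3: def={s} ue=∅
  L4: def={x} ue={r}
  L5: def={x} ue={r}
  L6: def={r,w} ue=∅
  L7: def={d} ue={a,d}
  L8: def={d} ue={a,d}
  L9: def={d,s} ue={d}

Live sets:
  live L0: ∅→{a,d,r}
  live L1: {d,r}→{d,r}
  live L2: {a,d,r}→{a,d,r}
  live L3: {d,r}→{d,r}
  live L4: {a,d,r}→{a,d}
  live L5: {d,r}→{d,r}
  live L6: {d}→{d}
  live L7: {a,d}→{a,d}
  live L8: {a,d}→∅
  live L9: {d}→∅

Interference:
  a↔{d,r,s,x}
  d↔{a,r,s,w,x}
  r↔{a,d,s,w,x}
  s↔{a,d,r}
  w↔{d,r}
  x↔{a,d,r}

N(w) = ["d", "r"]

Answer: ["d", "r"]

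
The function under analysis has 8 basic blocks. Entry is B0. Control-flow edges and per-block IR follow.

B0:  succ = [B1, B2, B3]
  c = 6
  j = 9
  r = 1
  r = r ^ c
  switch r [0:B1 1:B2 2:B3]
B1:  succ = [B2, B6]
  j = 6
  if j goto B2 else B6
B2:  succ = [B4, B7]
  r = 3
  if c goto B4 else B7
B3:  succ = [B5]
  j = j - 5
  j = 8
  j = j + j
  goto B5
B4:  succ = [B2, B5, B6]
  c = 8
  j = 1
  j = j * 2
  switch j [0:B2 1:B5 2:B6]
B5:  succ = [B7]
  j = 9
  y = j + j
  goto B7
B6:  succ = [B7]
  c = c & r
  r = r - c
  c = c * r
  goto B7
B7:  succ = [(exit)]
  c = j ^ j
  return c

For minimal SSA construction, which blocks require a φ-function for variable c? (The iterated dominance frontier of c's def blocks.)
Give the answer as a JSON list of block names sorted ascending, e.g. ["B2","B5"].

idom tree: B1←B0 B2←B0 B3←B0 B4←B2 B5←B0 B6←B0 B7←B0
Dom∩ at merges:
  B2: preds {B0,B1,B4}: {B0} ∩ {B0,B1} ∩ {B0,B2,B4} = {B0}; idom=B0
  B5: preds {B3,B4}: {B0,B3} ∩ {B0,B2,B4} = {B0}; idom=B0
  B6: preds {B1,B4}: {B0,B1} ∩ {B0,B2,B4} = {B0}; idom=B0
  B7: preds {B2,B5,B6}: {B0,B2} ∩ {B0,B5} ∩ {B0,B6} = {B0}; idom=B0

DF walk-up:
  join B2 pred B0: · stop@B0
  join B2 pred B1: B1 stop@B0
  join B2 pred B4: B4→B2 stop@B0
  join B5 pred B3: B3 stop@B0
  join B5 pred B4: B4→B2 stop@B0
  join B6 pred B1: B1 stop@B0
  join B6 pred B4: B4→B2 stop@B0
  join B7 pred B2: B2 stop@B0
  join B7 pred B5: B5 stop@B0
  join B7 pred B6: B6 stop@B0
  B0: DF=∅
  B1: DF={B2,B6}
  B2: DF={B2,B5,B6,B7}
  B3: DF={B5}
  B4: DF={B2,B5,B6}
  B5: DF={B7}
  B6: DF={B7}
  B7: DF=∅

φ for c: defs {B0,B4,B6,B7}
  DF⁺ = {B2,B5,B6,B7}

Answer: ["B2", "B5", "B6", "B7"]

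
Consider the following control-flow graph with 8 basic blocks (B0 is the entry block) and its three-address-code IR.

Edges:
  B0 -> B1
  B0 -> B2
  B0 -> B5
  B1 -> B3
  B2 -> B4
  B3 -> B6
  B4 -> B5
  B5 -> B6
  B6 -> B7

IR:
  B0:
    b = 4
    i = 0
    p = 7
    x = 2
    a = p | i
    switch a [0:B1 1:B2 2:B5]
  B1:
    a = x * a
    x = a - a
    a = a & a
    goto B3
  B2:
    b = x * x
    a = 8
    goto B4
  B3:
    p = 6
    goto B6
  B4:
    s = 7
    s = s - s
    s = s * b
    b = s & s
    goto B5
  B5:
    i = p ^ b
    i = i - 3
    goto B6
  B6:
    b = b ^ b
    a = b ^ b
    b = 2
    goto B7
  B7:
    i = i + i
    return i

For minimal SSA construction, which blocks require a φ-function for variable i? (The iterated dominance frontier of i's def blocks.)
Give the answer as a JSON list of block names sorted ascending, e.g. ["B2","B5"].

idom tree: B1←B0 B2←B0 B3←B1 B4←B2 B5←B0 B6←B0 B7←B6
Join-block Dom:
  B5: preds {B0,B4}: {B0} ∩ {B0,B2,B4} = {B0}; idom=B0
  B6: preds {B3,B5}: {B0,B1,B3} ∩ {B0,B5} = {B0}; idom=B0

DF derivation:
  join B5 pred B0: · stop@B0
  join B5 pred B4: B4→B2 stop@B0
  join B6 pred B3: B3→B1 stop@B0
  join B6 pred B5: B5 stop@B0
  DF(B0)=∅
  DF(B1)={B6}
  DF(B2)={B5}
  DF(B3)={B6}
  DF(B4)={B5}
  DF(B5)={B6}
  DF(B6)=∅
  DF(B7)=∅

φ for i: defs {B0,B5,B7}
  DF⁺ = {B6}

Answer: ["B6"]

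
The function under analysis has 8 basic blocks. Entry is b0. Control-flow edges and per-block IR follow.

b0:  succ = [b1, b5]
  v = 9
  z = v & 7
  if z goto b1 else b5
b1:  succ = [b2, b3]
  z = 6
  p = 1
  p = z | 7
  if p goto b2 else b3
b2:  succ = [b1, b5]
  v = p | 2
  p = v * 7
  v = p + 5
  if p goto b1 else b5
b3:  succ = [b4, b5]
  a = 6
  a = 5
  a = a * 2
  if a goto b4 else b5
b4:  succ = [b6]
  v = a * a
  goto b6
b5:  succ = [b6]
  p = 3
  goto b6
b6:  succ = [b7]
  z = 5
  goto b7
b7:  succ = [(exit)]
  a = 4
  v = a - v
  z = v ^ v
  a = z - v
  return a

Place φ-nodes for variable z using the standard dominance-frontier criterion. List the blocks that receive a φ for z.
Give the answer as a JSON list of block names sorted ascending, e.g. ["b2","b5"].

Answer: ["b1", "b5", "b6"]

Derivation:
idom tree: b1←b0 b2←b1 b3←b1 b4←b3 b5←b0 b6←b0 b7←b6
Dom∩ at merges:
  b1: preds {b0,b2}: {b0} ∩ {b0,b1,b2} = {b0}; idom=b0
  b5: preds {b0,b2,b3}: {b0} ∩ {b0,b1,b2} ∩ {b0,b1,b3} = {b0}; idom=b0
  b6: preds {b4,b5}: {b0,b1,b3,b4} ∩ {b0,b5} = {b0}; idom=b0

DF walk-up:
  join b1 pred b0: · stop@b0
  join b1 pred b2: b2→b1 stop@b0
  join b5 pred b0: · stop@b0
  join b5 pred b2: b2→b1 stop@b0
  join b5 pred b3: b3→b1 stop@b0
  join b6 pred b4: b4→b3→b1 stop@b0
  join b6 pred b5: b5 stop@b0
  DF(b0)=∅
  DF(b1)={b1,b5,b6}
  DF(b2)={b1,b5}
  DF(b3)={b5,b6}
  DF(b4)={b6}
  DF(b5)={b6}
  DF(b6)=∅
  DF(b7)=∅

φ for z: defs {b0,b1,b6,b7}
  DF⁺ = {b1,b5,b6}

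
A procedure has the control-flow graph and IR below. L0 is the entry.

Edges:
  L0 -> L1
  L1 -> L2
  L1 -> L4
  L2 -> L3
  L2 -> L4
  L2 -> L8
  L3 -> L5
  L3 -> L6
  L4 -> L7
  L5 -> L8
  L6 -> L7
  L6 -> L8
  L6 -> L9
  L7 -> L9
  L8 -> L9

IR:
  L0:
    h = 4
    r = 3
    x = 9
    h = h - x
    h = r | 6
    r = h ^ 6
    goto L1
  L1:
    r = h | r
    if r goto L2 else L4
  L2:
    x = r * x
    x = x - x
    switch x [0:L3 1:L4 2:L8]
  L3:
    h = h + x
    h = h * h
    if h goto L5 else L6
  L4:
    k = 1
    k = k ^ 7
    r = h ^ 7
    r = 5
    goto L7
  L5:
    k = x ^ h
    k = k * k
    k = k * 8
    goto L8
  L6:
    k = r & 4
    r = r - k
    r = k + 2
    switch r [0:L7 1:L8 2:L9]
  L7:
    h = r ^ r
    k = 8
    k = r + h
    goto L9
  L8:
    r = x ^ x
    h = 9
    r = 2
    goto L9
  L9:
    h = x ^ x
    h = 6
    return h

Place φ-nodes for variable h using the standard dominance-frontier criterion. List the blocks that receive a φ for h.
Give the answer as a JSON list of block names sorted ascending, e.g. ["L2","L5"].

idom tree: L1←L0 L2←L1 L3←L2 L4←L1 L5←L3 L6←L3 L7←L1 L8←L2 L9←L1
Dom at joins:
  L4: preds {L1,L2}: {L0,L1} ∩ {L0,L1,L2} = {L0,L1}; idom=L1
  L7: preds {L4,L6}: {L0,L1,L4} ∩ {L0,L1,L2,L3,L6} = {L0,L1}; idom=L1
  L8: preds {L2,L5,L6}: {L0,L1,L2} ∩ {L0,L1,L2,L3,L5} ∩ {L0,L1,L2,L3,L6} = {L0,L1,L2}; idom=L2
  L9: preds {L6,L7,L8}: {L0,L1,L2,L3,L6} ∩ {L0,L1,L7} ∩ {L0,L1,L2,L8} = {L0,L1}; idom=L1

DF walk-up:
  L4←L1: walk · to L1
  L4←L2: walk L2 to L1
  L7←L4: walk L4 to L1
  L7←L6: walk L6→L3→L2 to L1
  L8←L2: walk · to L2
  L8←L5: walk L5→L3 to L2
  L8←L6: walk L6→L3 to L2
  L9←L6: walk L6→L3→L2 to L1
  L9←L7: walk L7 to L1
  L9←L8: walk L8→L2 to L1
  L0: DF=∅
  L1: DF=∅
  L2: DF={L4,L7,L9}
  L3: DF={L7,L8,L9}
  L4: DF={L7}
  L5: DF={L8}
  L6: DF={L7,L8,L9}
  L7: DF={L9}
  L8: DF={L9}
  L9: DF=∅

φ for h: defs {L0,L3,L7,L8,L9}
  DF⁺ = {L7,L8,L9}

Answer: ["L7", "L8", "L9"]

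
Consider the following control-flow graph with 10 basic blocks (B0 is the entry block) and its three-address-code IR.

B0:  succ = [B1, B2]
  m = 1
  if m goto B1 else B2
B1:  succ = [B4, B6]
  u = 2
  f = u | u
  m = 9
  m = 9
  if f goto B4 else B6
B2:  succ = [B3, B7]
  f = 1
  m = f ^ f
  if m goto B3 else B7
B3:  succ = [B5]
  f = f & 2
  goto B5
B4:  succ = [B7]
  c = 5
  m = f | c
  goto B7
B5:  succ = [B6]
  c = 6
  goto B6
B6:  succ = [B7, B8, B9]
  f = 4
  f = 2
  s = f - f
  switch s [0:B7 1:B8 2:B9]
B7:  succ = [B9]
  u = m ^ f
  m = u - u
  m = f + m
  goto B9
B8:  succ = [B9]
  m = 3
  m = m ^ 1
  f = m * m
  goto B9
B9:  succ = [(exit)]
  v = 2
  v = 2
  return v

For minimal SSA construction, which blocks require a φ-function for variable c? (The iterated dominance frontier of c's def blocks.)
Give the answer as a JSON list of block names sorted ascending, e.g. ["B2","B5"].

idom tree: B1←B0 B2←B0 B3←B2 B4←B1 B5←B3 B6←B0 B7←B0 B8←B6 B9←B0
Join-block Dom:
  B6: preds {B1,B5}: {B0,B1} ∩ {B0,B2,B3,B5} = {B0}; idom=B0
  B7: preds {B2,B4,B6}: {B0,B2} ∩ {B0,B1,B4} ∩ {B0,B6} = {B0}; idom=B0
  B9: preds {B6,B7,B8}: {B0,B6} ∩ {B0,B7} ∩ {B0,B6,B8} = {B0}; idom=B0

DF walk-up:
  join B6 pred B1: B1 stop@B0
  join B6 pred B5: B5→B3→B2 stop@B0
  join B7 pred B2: B2 stop@B0
  join B7 pred B4: B4→B1 stop@B0
  join B7 pred B6: B6 stop@B0
  join B9 pred B6: B6 stop@B0
  join B9 pred B7: B7 stop@B0
  join B9 pred B8: B8→B6 stop@B0
  B0 → ∅
  B1 → {B6,B7}
  B2 → {B6,B7}
  B3 → {B6}
  B4 → {B7}
  B5 → {B6}
  B6 → {B7,B9}
  B7 → {B9}
  B8 → {B9}
  B9 → ∅

φ for c: defs {B4,B5}
  DF⁺ = {B6,B7,B9}

Answer: ["B6", "B7", "B9"]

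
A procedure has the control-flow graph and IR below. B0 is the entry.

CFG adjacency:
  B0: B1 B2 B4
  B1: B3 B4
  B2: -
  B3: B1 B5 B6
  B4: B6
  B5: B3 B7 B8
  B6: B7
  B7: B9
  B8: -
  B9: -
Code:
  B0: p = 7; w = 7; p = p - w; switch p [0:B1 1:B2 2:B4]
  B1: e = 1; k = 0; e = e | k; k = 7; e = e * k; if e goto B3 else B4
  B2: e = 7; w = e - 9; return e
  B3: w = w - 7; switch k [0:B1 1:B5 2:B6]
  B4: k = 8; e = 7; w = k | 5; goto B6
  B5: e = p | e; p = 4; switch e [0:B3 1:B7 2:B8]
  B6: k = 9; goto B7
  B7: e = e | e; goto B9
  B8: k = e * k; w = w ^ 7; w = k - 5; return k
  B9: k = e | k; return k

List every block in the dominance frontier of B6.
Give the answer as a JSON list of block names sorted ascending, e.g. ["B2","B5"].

idom tree: B1←B0 B2←B0 B3←B1 B4←B0 B5←B3 B6←B0 B7←B0 B8←B5 B9←B7
Join-block Dom:
  B1: preds {B0,B3}: {B0} ∩ {B0,B1,B3} = {B0}; idom=B0
  B3: preds {B1,B5}: {B0,B1} ∩ {B0,B1,B3,B5} = {B0,B1}; idom=B1
  B4: preds {B0,B1}: {B0} ∩ {B0,B1} = {B0}; idom=B0
  B6: preds {B3,B4}: {B0,B1,B3} ∩ {B0,B4} = {B0}; idom=B0
  B7: preds {B5,B6}: {B0,B1,B3,B5} ∩ {B0,B6} = {B0}; idom=B0

DF walk-up:
  join B1 pred B0: · stop@B0
  join B1 pred B3: B3→B1 stop@B0
  join B3 pred B1: · stop@B1
  join B3 pred B5: B5→B3 stop@B1
  join B4 pred B0: · stop@B0
  join B4 pred B1: B1 stop@B0
  join B6 pred B3: B3→B1 stop@B0
  join B6 pred B4: B4 stop@B0
  join B7 pred B5: B5→B3→B1 stop@B0
  join B7 pred B6: B6 stop@B0
  B0 → ∅
  B1 → {B1,B4,B6,B7}
  B2 → ∅
  B3 → {B1,B3,B6,B7}
  B4 → {B6}
  B5 → {B3,B7}
  B6 → {B7}
  B7 → ∅
  B8 → ∅
  B9 → ∅

DF(B6) = ["B7"]

Answer: ["B7"]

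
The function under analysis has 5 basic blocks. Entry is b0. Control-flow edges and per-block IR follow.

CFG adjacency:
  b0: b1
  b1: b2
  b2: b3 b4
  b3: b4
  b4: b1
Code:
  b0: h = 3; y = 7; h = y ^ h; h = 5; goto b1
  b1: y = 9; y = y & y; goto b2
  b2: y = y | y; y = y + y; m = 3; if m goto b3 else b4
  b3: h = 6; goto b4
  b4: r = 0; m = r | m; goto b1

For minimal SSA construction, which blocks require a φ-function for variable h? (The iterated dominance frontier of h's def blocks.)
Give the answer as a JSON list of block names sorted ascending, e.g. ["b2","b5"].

idom tree: b1←b0 b2←b1 b3←b2 b4←b2
Dom at joins:
  b1: preds {b0,b4}: {b0} ∩ {b0,b1,b2,b4} = {b0}; idom=b0
  b4: preds {b2,b3}: {b0,b1,b2} ∩ {b0,b1,b2,b3} = {b0,b1,b2}; idom=b2

DF derivation:
  b1←b0: walk · to b0
  b1←b4: walk b4→b2→b1 to b0
  b4←b2: walk · to b2
  b4←b3: walk b3 to b2
  b0: DF=∅
  b1: DF={b1}
  b2: DF={b1}
  b3: DF={b4}
  b4: DF={b1}

φ for h: defs {b0,b3}
  DF⁺ = {b1,b4}

Answer: ["b1", "b4"]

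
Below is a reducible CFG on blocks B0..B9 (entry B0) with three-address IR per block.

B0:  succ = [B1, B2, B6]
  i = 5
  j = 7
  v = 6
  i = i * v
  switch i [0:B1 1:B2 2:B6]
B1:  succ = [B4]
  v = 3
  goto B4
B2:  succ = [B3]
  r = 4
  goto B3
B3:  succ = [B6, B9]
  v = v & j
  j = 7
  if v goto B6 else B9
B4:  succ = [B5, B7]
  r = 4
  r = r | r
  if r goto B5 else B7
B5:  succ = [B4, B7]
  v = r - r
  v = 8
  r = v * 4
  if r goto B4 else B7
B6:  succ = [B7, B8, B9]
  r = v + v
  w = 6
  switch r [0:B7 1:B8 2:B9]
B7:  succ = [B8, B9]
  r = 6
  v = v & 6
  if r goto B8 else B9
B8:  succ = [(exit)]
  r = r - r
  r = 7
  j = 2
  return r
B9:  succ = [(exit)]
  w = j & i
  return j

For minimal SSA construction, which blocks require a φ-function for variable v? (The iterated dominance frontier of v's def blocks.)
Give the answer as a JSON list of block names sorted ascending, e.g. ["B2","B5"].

idom tree: B1←B0 B2←B0 B3←B2 B4←B1 B5←B4 B6←B0 B7←B0 B8←B0 B9←B0
Dom∩ at merges:
  B4: preds {B1,B5}: {B0,B1} ∩ {B0,B1,B4,B5} = {B0,B1}; idom=B1
  B6: preds {B0,B3}: {B0} ∩ {B0,B2,B3} = {B0}; idom=B0
  B7: preds {B4,B5,B6}: {B0,B1,B4} ∩ {B0,B1,B4,B5} ∩ {B0,B6} = {B0}; idom=B0
  B8: preds {B6,B7}: {B0,B6} ∩ {B0,B7} = {B0}; idom=B0
  B9: preds {B3,B6,B7}: {B0,B2,B3} ∩ {B0,B6} ∩ {B0,B7} = {B0}; idom=B0

Frontier:
  B4←B1: walk · to B1
  B4←B5: walk B5→B4 to B1
  B6←B0: walk · to B0
  B6←B3: walk B3→B2 to B0
  B7←B4: walk B4→B1 to B0
  B7←B5: walk B5→B4→B1 to B0
  B7←B6: walk B6 to B0
  B8←B6: walk B6 to B0
  B8←B7: walk B7 to B0
  B9←B3: walk B3→B2 to B0
  B9←B6: walk B6 to B0
  B9←B7: walk B7 to B0
  B0: DF=∅
  B1: DF={B7}
  B2: DF={B6,B9}
  B3: DF={B6,B9}
  B4: DF={B4,B7}
  B5: DF={B4,B7}
  B6: DF={B7,B8,B9}
  B7: DF={B8,B9}
  B8: DF=∅
  B9: DF=∅

φ for v: defs {B0,B1,B3,B5,B7}
  DF⁺ = {B4,B6,B7,B8,B9}

Answer: ["B4", "B6", "B7", "B8", "B9"]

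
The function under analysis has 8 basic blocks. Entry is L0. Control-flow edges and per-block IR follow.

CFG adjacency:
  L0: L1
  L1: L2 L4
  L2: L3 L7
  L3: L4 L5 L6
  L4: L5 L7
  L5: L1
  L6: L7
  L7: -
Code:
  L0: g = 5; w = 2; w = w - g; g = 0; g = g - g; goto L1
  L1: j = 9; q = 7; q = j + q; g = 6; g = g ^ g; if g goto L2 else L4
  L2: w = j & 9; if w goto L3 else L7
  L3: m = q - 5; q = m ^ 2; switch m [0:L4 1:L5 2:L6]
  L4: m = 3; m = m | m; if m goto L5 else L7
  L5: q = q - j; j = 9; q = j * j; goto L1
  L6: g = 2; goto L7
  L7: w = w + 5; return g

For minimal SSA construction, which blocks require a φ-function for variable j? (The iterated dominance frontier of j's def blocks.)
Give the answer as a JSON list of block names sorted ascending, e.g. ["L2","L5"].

idom tree: L1←L0 L2←L1 L3←L2 L4←L1 L5←L1 L6←L3 L7←L1
Join-block Dom:
  L1: preds {L0,L5}: {L0} ∩ {L0,L1,L5} = {L0}; idom=L0
  L4: preds {L1,L3}: {L0,L1} ∩ {L0,L1,L2,L3} = {L0,L1}; idom=L1
  L5: preds {L3,L4}: {L0,L1,L2,L3} ∩ {L0,L1,L4} = {L0,L1}; idom=L1
  L7: preds {L2,L4,L6}: {L0,L1,L2} ∩ {L0,L1,L4} ∩ {L0,L1,L2,L3,L6} = {L0,L1}; idom=L1

DF derivation:
  join L1 pred L0: · stop@L0
  join L1 pred L5: L5→L1 stop@L0
  join L4 pred L1: · stop@L1
  join L4 pred L3: L3→L2 stop@L1
  join L5 pred L3: L3→L2 stop@L1
  join L5 pred L4: L4 stop@L1
  join L7 pred L2: L2 stop@L1
  join L7 pred L4: L4 stop@L1
  join L7 pred L6: L6→L3→L2 stop@L1
  L0: DF=∅
  L1: DF={L1}
  L2: DF={L4,L5,L7}
  L3: DF={L4,L5,L7}
  L4: DF={L5,L7}
  L5: DF={L1}
  L6: DF={L7}
  L7: DF=∅

φ for j: defs {L1,L5}
  DF⁺ = {L1}

Answer: ["L1"]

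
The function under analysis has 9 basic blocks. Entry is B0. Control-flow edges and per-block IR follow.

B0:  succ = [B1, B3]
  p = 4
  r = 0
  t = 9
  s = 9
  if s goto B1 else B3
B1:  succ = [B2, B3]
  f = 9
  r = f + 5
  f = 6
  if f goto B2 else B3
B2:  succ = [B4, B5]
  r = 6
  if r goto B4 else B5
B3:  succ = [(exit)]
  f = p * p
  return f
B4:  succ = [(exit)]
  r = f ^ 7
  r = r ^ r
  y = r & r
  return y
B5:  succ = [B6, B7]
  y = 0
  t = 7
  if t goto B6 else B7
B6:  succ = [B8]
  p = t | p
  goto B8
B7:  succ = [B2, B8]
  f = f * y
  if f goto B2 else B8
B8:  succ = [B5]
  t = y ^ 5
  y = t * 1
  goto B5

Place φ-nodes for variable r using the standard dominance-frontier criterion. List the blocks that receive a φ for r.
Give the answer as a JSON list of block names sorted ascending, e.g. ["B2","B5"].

idom tree: B1←B0 B2←B1 B3←B0 B4←B2 B5←B2 B6←B5 B7←B5 B8←B5
Dom at joins:
  B2: preds {B1,B7}: {B0,B1} ∩ {B0,B1,B2,B5,B7} = {B0,B1}; idom=B1
  B3: preds {B0,B1}: {B0} ∩ {B0,B1} = {B0}; idom=B0
  B5: preds {B2,B8}: {B0,B1,B2} ∩ {B0,B1,B2,B5,B8} = {B0,B1,B2}; idom=B2
  B8: preds {B6,B7}: {B0,B1,B2,B5,B6} ∩ {B0,B1,B2,B5,B7} = {B0,B1,B2,B5}; idom=B5

DF walk-up:
  B2←B1: walk · to B1
  B2←B7: walk B7→B5→B2 to B1
  B3←B0: walk · to B0
  B3←B1: walk B1 to B0
  B5←B2: walk · to B2
  B5←B8: walk B8→B5 to B2
  B8←B6: walk B6 to B5
  B8←B7: walk B7 to B5
  B0 → ∅
  B1 → {B3}
  B2 → {B2}
  B3 → ∅
  B4 → ∅
  B5 → {B2,B5}
  B6 → {B8}
  B7 → {B2,B8}
  B8 → {B5}

φ for r: defs {B0,B1,B2,B4}
  DF⁺ = {B2,B3}

Answer: ["B2", "B3"]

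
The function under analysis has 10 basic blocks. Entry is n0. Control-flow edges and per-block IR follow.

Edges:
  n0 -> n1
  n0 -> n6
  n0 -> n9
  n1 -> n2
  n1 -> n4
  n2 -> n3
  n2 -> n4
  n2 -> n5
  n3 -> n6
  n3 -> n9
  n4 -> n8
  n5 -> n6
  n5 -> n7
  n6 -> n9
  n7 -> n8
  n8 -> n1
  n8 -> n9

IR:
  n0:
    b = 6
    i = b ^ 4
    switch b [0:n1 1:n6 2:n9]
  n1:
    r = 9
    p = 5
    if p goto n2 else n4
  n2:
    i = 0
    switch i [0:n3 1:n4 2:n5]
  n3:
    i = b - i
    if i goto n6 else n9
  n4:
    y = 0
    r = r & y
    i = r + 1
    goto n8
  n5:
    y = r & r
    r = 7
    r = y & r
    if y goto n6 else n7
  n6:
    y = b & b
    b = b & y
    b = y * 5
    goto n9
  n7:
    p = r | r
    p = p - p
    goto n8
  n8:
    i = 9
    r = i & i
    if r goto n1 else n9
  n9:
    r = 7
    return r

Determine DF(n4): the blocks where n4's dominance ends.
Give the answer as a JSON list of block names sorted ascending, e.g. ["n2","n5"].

Answer: ["n8"]

Working:
idom tree: n1←n0 n2←n1 n3←n2 n4←n1 n5←n2 n6←n0 n7←n5 n8←n1 n9←n0
Dom at joins:
  n1: preds {n0,n8}: {n0} ∩ {n0,n1,n8} = {n0}; idom=n0
  n4: preds {n1,n2}: {n0,n1} ∩ {n0,n1,n2} = {n0,n1}; idom=n1
  n6: preds {n0,n3,n5}: {n0} ∩ {n0,n1,n2,n3} ∩ {n0,n1,n2,n5} = {n0}; idom=n0
  n8: preds {n4,n7}: {n0,n1,n4} ∩ {n0,n1,n2,n5,n7} = {n0,n1}; idom=n1
  n9: preds {n0,n3,n6,n8}: {n0} ∩ {n0,n1,n2,n3} ∩ {n0,n6} ∩ {n0,n1,n8} = {n0}; idom=n0

DF derivation:
  join n1 pred n0: · stop@n0
  join n1 pred n8: n8→n1 stop@n0
  join n4 pred n1: · stop@n1
  join n4 pred n2: n2 stop@n1
  join n6 pred n0: · stop@n0
  join n6 pred n3: n3→n2→n1 stop@n0
  join n6 pred n5: n5→n2→n1 stop@n0
  join n8 pred n4: n4 stop@n1
  join n8 pred n7: n7→n5→n2 stop@n1
  join n9 pred n0: · stop@n0
  join n9 pred n3: n3→n2→n1 stop@n0
  join n9 pred n6: n6 stop@n0
  join n9 pred n8: n8→n1 stop@n0
  n0: DF=∅
  n1: DF={n1,n6,n9}
  n2: DF={n4,n6,n8,n9}
  n3: DF={n6,n9}
  n4: DF={n8}
  n5: DF={n6,n8}
  n6: DF={n9}
  n7: DF={n8}
  n8: DF={n1,n9}
  n9: DF=∅

DF(n4) = ["n8"]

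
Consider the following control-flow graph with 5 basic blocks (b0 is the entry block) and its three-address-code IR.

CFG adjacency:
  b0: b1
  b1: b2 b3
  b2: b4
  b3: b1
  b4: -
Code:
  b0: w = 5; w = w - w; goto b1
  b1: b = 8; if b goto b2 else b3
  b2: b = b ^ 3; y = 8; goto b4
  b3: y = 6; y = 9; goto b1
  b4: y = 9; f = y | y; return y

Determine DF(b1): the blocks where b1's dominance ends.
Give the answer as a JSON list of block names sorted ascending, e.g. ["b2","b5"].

idom tree: b1←b0 b2←b1 b3←b1 b4←b2
Dom at joins:
  b1: preds {b0,b3}: {b0} ∩ {b0,b1,b3} = {b0}; idom=b0

Frontier:
  b1←b0: walk · to b0
  b1←b3: walk b3→b1 to b0
  DF(b0)=∅
  DF(b1)={b1}
  DF(b2)=∅
  DF(b3)={b1}
  DF(b4)=∅

DF(b1) = ["b1"]

Answer: ["b1"]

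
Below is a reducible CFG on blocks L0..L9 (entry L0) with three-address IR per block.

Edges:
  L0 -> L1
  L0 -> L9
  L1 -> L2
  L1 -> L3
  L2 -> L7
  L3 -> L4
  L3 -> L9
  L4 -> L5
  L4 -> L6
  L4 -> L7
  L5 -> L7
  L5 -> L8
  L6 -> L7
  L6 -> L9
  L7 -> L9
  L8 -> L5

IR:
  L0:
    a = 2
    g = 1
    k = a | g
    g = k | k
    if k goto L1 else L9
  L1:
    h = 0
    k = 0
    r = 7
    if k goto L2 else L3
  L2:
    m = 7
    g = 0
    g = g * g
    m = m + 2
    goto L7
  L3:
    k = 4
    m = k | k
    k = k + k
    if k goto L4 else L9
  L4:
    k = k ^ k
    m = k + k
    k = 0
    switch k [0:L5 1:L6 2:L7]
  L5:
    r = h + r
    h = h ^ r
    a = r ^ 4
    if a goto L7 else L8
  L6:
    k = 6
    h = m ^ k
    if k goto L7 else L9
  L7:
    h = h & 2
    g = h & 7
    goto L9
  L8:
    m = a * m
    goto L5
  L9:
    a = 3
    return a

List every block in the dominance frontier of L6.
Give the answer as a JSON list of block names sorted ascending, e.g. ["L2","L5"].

Answer: ["L7", "L9"]

Derivation:
idom tree: L1←L0 L2←L1 L3←L1 L4←L3 L5←L4 L6←L4 L7←L1 L8←L5 L9←L0
Join-block Dom:
  L5: preds {L4,L8}: {L0,L1,L3,L4} ∩ {L0,L1,L3,L4,L5,L8} = {L0,L1,L3,L4}; idom=L4
  L7: preds {L2,L4,L5,L6}: {L0,L1,L2} ∩ {L0,L1,L3,L4} ∩ {L0,L1,L3,L4,L5} ∩ {L0,L1,L3,L4,L6} = {L0,L1}; idom=L1
  L9: preds {L0,L3,L6,L7}: {L0} ∩ {L0,L1,L3} ∩ {L0,L1,L3,L4,L6} ∩ {L0,L1,L7} = {L0}; idom=L0

Frontier:
  L5←L4: walk · to L4
  L5←L8: walk L8→L5 to L4
  L7←L2: walk L2 to L1
  L7←L4: walk L4→L3 to L1
  L7←L5: walk L5→L4→L3 to L1
  L7←L6: walk L6→L4→L3 to L1
  L9←L0: walk · to L0
  L9←L3: walk L3→L1 to L0
  L9←L6: walk L6→L4→L3→L1 to L0
  L9←L7: walk L7→L1 to L0
  DF(L0)=∅
  DF(L1)={L9}
  DF(L2)={L7}
  DF(L3)={L7,L9}
  DF(L4)={L7,L9}
  DF(L5)={L5,L7}
  DF(L6)={L7,L9}
  DF(L7)={L9}
  DF(L8)={L5}
  DF(L9)=∅

DF(L6) = ["L7", "L9"]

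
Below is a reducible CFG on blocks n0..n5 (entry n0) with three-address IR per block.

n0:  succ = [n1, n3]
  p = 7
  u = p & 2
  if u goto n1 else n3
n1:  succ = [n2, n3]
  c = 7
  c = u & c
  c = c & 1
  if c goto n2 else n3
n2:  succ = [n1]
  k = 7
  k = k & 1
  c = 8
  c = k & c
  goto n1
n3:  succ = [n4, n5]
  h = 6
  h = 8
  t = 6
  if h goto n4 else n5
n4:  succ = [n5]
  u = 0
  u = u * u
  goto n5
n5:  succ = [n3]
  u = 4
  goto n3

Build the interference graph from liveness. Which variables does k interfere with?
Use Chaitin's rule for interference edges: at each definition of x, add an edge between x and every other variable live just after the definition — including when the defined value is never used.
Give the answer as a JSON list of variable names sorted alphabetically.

Block summaries:
  n0: {p,u} / ∅
  n1: {c} / {u}
  n2: {c,k} / ∅
  n3: {h,t} / ∅
  n4: {u} / ∅
  n5: {u} / ∅

Live sets:
  live n0: ∅→{u}
  live n1: {u}→{u}
  live n2: {u}→{u}
  live n3: ∅→∅
  live n4: ∅→∅
  live n5: ∅→∅

Interference:
  c: {k,u}
  h: {t}
  k: {c,u}
  p: ∅
  t: {h}
  u: {c,k}

N(k) = ["c", "u"]

Answer: ["c", "u"]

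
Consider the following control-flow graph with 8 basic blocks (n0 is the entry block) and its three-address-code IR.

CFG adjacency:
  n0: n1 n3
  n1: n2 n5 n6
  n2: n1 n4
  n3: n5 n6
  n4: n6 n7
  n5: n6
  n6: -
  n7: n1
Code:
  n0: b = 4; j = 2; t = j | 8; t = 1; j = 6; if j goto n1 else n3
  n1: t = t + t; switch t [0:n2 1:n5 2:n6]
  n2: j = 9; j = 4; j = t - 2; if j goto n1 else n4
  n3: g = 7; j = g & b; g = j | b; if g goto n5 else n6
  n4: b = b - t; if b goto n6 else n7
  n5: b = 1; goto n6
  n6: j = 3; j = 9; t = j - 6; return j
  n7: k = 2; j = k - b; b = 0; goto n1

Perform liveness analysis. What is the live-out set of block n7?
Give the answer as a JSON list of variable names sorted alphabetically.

def/use:
  n0: {b,j,t} / ∅
  n1: {t} / {t}
  n2: {j} / {t}
  n3: {g,j} / {b}
  n4: {b} / {b,t}
  n5: {b} / ∅
  n6: {j,t} / ∅
  n7: {b,j,k} / {b}

Backward fixpoint:
  live n0: ∅→{b,t}
  live n1: {b,t}→{b,t}
  live n2: {b,t}→{b,t}
  live n3: {b}→∅
  live n4: {b,t}→{b,t}
  live n5: ∅→∅
  live n6: ∅→∅
  live n7: {b,t}→{b,t}

live-out(n7) = ["b", "t"]

Answer: ["b", "t"]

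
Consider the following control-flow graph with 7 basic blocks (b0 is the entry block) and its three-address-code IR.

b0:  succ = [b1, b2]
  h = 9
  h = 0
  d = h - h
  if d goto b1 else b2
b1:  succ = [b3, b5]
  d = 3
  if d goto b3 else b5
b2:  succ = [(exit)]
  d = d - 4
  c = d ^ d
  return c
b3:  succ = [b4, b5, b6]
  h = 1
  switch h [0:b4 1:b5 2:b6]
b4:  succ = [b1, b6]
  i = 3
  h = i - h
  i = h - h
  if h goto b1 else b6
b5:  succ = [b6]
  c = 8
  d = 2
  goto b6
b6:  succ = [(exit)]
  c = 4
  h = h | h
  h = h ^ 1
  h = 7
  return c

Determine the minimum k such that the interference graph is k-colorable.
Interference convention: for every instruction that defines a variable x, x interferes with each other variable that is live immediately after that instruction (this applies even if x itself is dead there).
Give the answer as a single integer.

Block summaries:
  b0: def={d,h} ue=∅
  b1: def={d} ue=∅
  b2: def={c,d} ue={d}
  b3: def={h} ue=∅
  b4: def={h,i} ue={h}
  b5: def={c,d} ue=∅
  b6: def={c,h} ue={h}

Live sets:
  b0: in=∅ out={d,h}
  b1: in={h} out={h}
  b2: in={d} out=∅
  b3: in=∅ out={h}
  b4: in={h} out={h}
  b5: in={h} out={h}
  b6: in={h} out=∅

Conflict graph:
  c↔{h}
  d↔{h}
  h↔{c,d,i}
  i↔{h}

Registers:
  clique {c,h} ⇒ need ≥ 2
  2-colouring: R0={h}  R1={c,d,i}
  χ = 2

Answer: 2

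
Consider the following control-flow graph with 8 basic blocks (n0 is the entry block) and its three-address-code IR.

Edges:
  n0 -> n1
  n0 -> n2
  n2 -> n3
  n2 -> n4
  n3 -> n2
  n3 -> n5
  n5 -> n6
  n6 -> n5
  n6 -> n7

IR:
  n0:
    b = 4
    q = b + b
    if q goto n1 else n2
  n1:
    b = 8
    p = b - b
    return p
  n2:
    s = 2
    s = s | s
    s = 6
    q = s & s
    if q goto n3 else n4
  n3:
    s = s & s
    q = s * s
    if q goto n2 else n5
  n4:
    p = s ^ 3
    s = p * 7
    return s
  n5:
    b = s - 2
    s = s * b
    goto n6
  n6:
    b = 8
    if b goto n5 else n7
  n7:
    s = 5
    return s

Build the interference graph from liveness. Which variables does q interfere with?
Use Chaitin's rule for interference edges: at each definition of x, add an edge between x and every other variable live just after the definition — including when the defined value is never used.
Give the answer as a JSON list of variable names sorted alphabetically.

def/use:
  n0: def={b,q} ue=∅
  n1: def={b,p} ue=∅
  n2: def={q,s} ue=∅
  n3: def={q,s} ue={s}
  n4: def={p,s} ue={s}
  n5: def={b,s} ue={s}
  n6: def={b} ue=∅
  n7: def={s} ue=∅

Liveness:
  n0: in=∅ out=∅
  n1: in=∅ out=∅
  n2: in=∅ out={s}
  n3: in={s} out={s}
  n4: in={s} out=∅
  n5: in={s} out={s}
  n6: in={s} out={s}
  n7: in=∅ out=∅

Interference:
  b — {s}
  p — ∅
  q — {s}
  s — {b,q}

N(q) = ["s"]

Answer: ["s"]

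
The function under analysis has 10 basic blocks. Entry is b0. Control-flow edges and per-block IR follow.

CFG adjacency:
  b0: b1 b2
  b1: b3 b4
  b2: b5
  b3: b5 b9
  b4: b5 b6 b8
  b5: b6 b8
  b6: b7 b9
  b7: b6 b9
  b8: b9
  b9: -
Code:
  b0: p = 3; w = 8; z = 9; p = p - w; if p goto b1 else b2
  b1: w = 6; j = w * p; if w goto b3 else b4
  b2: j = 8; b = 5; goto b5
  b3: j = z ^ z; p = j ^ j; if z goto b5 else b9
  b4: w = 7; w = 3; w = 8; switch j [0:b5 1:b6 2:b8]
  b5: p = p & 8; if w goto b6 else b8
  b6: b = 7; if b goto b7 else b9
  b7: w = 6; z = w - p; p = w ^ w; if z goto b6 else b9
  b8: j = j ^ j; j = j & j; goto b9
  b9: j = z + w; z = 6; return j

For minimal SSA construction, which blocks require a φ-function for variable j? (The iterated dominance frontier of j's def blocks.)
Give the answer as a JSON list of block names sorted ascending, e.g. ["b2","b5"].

idom tree: b1←b0 b2←b0 b3←b1 b4←b1 b5←b0 b6←b0 b7←b6 b8←b0 b9←b0
Dom at joins:
  b5: preds {b2,b3,b4}: {b0,b2} ∩ {b0,b1,b3} ∩ {b0,b1,b4} = {b0}; idom=b0
  b6: preds {b4,b5,b7}: {b0,b1,b4} ∩ {b0,b5} ∩ {b0,b6,b7} = {b0}; idom=b0
  b8: preds {b4,b5}: {b0,b1,b4} ∩ {b0,b5} = {b0}; idom=b0
  b9: preds {b3,b6,b7,b8}: {b0,b1,b3} ∩ {b0,b6} ∩ {b0,b6,b7} ∩ {b0,b8} = {b0}; idom=b0

Frontier:
  join b5 pred b2: b2 stop@b0
  join b5 pred b3: b3→b1 stop@b0
  join b5 pred b4: b4→b1 stop@b0
  join b6 pred b4: b4→b1 stop@b0
  join b6 pred b5: b5 stop@b0
  join b6 pred b7: b7→b6 stop@b0
  join b8 pred b4: b4→b1 stop@b0
  join b8 pred b5: b5 stop@b0
  join b9 pred b3: b3→b1 stop@b0
  join b9 pred b6: b6 stop@b0
  join b9 pred b7: b7→b6 stop@b0
  join b9 pred b8: b8 stop@b0
  DF(b0)=∅
  DF(b1)={b5,b6,b8,b9}
  DF(b2)={b5}
  DF(b3)={b5,b9}
  DF(b4)={b5,b6,b8}
  DF(b5)={b6,b8}
  DF(b6)={b6,b9}
  DF(b7)={b6,b9}
  DF(b8)={b9}
  DF(b9)=∅

φ for j: defs {b1,b2,b3,b8,b9}
  DF⁺ = {b5,b6,b8,b9}

Answer: ["b5", "b6", "b8", "b9"]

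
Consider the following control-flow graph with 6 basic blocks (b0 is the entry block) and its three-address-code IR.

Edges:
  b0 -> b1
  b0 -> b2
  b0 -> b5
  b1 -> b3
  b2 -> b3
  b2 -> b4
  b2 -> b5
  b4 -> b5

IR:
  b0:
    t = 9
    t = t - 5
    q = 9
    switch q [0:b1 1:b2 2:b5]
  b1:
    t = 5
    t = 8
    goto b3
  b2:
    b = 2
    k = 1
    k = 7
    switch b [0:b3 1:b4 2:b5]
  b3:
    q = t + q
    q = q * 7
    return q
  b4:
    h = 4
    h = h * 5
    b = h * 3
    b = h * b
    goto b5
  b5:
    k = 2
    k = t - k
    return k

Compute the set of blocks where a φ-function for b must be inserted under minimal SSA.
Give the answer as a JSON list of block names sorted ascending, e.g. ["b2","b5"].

Answer: ["b3", "b5"]

Derivation:
idom tree: b1←b0 b2←b0 b3←b0 b4←b2 b5←b0
Dom∩ at merges:
  b3: preds {b1,b2}: {b0,b1} ∩ {b0,b2} = {b0}; idom=b0
  b5: preds {b0,b2,b4}: {b0} ∩ {b0,b2} ∩ {b0,b2,b4} = {b0}; idom=b0

DF walk-up:
  b3←b1: walk b1 to b0
  b3←b2: walk b2 to b0
  b5←b0: walk · to b0
  b5←b2: walk b2 to b0
  b5←b4: walk b4→b2 to b0
  b0 → ∅
  b1 → {b3}
  b2 → {b3,b5}
  b3 → ∅
  b4 → {b5}
  b5 → ∅

φ for b: defs {b2,b4}
  DF⁺ = {b3,b5}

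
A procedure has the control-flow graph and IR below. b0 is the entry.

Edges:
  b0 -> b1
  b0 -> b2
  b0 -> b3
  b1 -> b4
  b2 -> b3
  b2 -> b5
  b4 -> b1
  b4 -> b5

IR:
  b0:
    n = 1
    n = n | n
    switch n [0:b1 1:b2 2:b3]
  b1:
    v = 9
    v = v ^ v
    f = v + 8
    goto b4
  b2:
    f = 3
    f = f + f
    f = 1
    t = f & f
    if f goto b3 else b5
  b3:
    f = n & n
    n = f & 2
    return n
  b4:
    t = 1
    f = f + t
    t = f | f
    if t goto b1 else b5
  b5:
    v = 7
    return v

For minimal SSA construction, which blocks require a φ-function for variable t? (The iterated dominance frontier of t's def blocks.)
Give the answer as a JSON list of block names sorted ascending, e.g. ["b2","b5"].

idom tree: b1←b0 b2←b0 b3←b0 b4←b1 b5←b0
Dom at joins:
  b1: preds {b0,b4}: {b0} ∩ {b0,b1,b4} = {b0}; idom=b0
  b3: preds {b0,b2}: {b0} ∩ {b0,b2} = {b0}; idom=b0
  b5: preds {b2,b4}: {b0,b2} ∩ {b0,b1,b4} = {b0}; idom=b0

Frontier:
  b1←b0: walk · to b0
  b1←b4: walk b4→b1 to b0
  b3←b0: walk · to b0
  b3←b2: walk b2 to b0
  b5←b2: walk b2 to b0
  b5←b4: walk b4→b1 to b0
  DF(b0)=∅
  DF(b1)={b1,b5}
  DF(b2)={b3,b5}
  DF(b3)=∅
  DF(b4)={b1,b5}
  DF(b5)=∅

φ for t: defs {b2,b4}
  DF⁺ = {b1,b3,b5}

Answer: ["b1", "b3", "b5"]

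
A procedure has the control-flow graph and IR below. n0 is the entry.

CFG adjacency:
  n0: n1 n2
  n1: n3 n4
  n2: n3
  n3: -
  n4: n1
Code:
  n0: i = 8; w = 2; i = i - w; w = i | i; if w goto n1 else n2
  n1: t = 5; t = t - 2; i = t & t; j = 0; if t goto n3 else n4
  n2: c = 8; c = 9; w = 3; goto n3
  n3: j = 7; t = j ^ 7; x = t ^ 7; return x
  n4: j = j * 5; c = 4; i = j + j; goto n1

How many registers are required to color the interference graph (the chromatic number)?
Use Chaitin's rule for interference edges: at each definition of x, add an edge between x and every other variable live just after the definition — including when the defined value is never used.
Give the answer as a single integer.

Per-block:
  n0: def={i,w} ue=∅
  n1: def={i,j,t} ue=∅
  n2: def={c,w} ue=∅
  n3: def={j,t,x} ue=∅
  n4: def={c,i,j} ue={j}

Liveness:
  n0 li=∅ lo=∅
  n1 li=∅ lo={j}
  n2 li=∅ lo=∅
  n3 li=∅ lo=∅
  n4 li={j} lo=∅

Interference:
  c — {j}
  i — {t,w}
  j — {c,t}
  t — {i,j}
  w — {i}
  x — ∅

Registers:
  {c,j} pairwise interfere (2-clique) ⇒ χ ≥ 2
  2-colouring: c0={i,j,x}  c1={c,t,w}
  χ = 2

Answer: 2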